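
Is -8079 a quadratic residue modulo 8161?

yes

Pull out -1: (-8079/8161) = (-1/8161)·(8079/8161). Since 8161 ≡ 1 (mod 4), (-1/8161) = +1. Now have (8079/8161).
8161 ≡ 1 (mod 4), so quadratic reciprocity gives (8079/8161) = (8161/8079). Reduce: 8161 ≡ 82 (mod 8079). Now have (82/8079).
Factor out 2: 82 = 2·41. Since 8079 ≡ 7 (mod 8), (2/8079) = +1. Now have (41/8079).
41 ≡ 1 (mod 4), so quadratic reciprocity gives (41/8079) = (8079/41). Reduce: 8079 ≡ 2 (mod 41). Now have (2/41).
Factor out 2: 2 = 2. Since 41 ≡ 1 (mod 8), (2/41) = +1. Now have (1/41).
(1/41) = 1. Collecting the sign factors: 1.
(-8079/8161) = 1, and 8161 is prime, so -8079 is a quadratic residue mod 8161.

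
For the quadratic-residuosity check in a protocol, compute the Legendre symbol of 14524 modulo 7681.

Reduce the numerator: 14524 ≡ 6843 (mod 7681), so (14524 / 7681) = (6843 / 7681).
7681 ≡ 1 (mod 4), so quadratic reciprocity gives (6843 / 7681) = (7681 / 6843). Reduce: 7681 ≡ 838 (mod 6843). Now have (838 / 6843).
Factor out 2: 838 = 2·419. Since 6843 ≡ 3 (mod 8), (2 / 6843) = -1. Now have -(419 / 6843).
Both 419 ≡ 3 and 6843 ≡ 3 (mod 4), so reciprocity gives (419 / 6843) = -(6843 / 419). Reduce: 6843 ≡ 139 (mod 419). Now have (139 / 419).
Both 139 ≡ 3 and 419 ≡ 3 (mod 4), so reciprocity gives (139 / 419) = -(419 / 139). Reduce: 419 ≡ 2 (mod 139). Now have -(2 / 139).
Factor out 2: 2 = 2. Since 139 ≡ 3 (mod 8), (2 / 139) = -1. Now have (1 / 139).
(1 / 139) = 1. Collecting the sign factors: 1.

1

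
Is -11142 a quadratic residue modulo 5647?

no

(-11142/5647)
  = (152/5647)    [-11142 ≡ 152 mod 5647]
  = (19/5647)    [5647 ≡ 7 mod 8 ⇒ (2/5647)^3 = +1]
  = -(5647/19)    [QR: both ≡ 3 mod 4, sign flips]
  = -(4/19)    [5647 ≡ 4 mod 19]
  = -(1/19)    [19 ≡ 3 mod 8 ⇒ (2/19)^2 = +1]
  = -1    [(1/19) = 1]
(-11142/5647) = -1, and 5647 is prime, so -11142 is not a quadratic residue mod 5647.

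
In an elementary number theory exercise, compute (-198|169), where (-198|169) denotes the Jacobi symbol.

(-198|169)
  = (140|169)    [-198 ≡ 140 mod 169]
  = (35|169)    [169 ≡ 1 mod 8 ⇒ (2|169)^2 = +1]
  = (169|35)    [QR: 169 ≡ 1 mod 4, sign kept]
  = (29|35)    [169 ≡ 29 mod 35]
  = (35|29)    [QR: 29 ≡ 1 mod 4, sign kept]
  = (6|29)    [35 ≡ 6 mod 29]
  = -(3|29)    [29 ≡ 5 mod 8 ⇒ (2|29) = -1]
  = -(29|3)    [QR: 29 ≡ 1 mod 4, sign kept]
  = -(2|3)    [29 ≡ 2 mod 3]
  = (1|3)    [3 ≡ 3 mod 8 ⇒ (2|3) = -1]
  = 1    [(1|3) = 1]

1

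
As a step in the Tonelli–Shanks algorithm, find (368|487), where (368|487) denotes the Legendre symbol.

Factor out 2: 368 = 2^4·23. Since 487 ≡ 7 (mod 8), (2|487) = +1, and (2|487)^4 = +1. Now have (23|487).
Both 23 ≡ 3 and 487 ≡ 3 (mod 4), so reciprocity gives (23|487) = -(487|23). Reduce: 487 ≡ 4 (mod 23). Now have -(4|23).
Factor out 2: 4 = 2^2. Since 23 ≡ 7 (mod 8), (2|23) = +1, and (2|23)^2 = +1. Now have -(1|23).
(1|23) = 1. Collecting the sign factors: -1.

-1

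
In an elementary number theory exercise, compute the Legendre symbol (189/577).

189 ≡ 1 (mod 4), so quadratic reciprocity gives (189/577) = (577/189). Reduce: 577 ≡ 10 (mod 189). Now have (10/189).
Factor out 2: 10 = 2·5. Since 189 ≡ 5 (mod 8), (2/189) = -1. Now have -(5/189).
5 ≡ 1 (mod 4), so quadratic reciprocity gives (5/189) = (189/5). Reduce: 189 ≡ 4 (mod 5). Now have -(4/5).
Factor out 2: 4 = 2^2. Since 5 ≡ 5 (mod 8), (2/5) = -1, and (2/5)^2 = +1. Now have -(1/5).
(1/5) = 1. Collecting the sign factors: -1.

-1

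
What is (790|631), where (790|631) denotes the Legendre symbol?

Reduce the numerator: 790 ≡ 159 (mod 631), so (790|631) = (159|631).
Both 159 ≡ 3 and 631 ≡ 3 (mod 4), so reciprocity gives (159|631) = -(631|159). Reduce: 631 ≡ 154 (mod 159). Now have -(154|159).
Factor out 2: 154 = 2·77. Since 159 ≡ 7 (mod 8), (2|159) = +1. Now have -(77|159).
77 ≡ 1 (mod 4), so quadratic reciprocity gives (77|159) = (159|77). Reduce: 159 ≡ 5 (mod 77). Now have -(5|77).
5 ≡ 1 (mod 4), so quadratic reciprocity gives (5|77) = (77|5). Reduce: 77 ≡ 2 (mod 5). Now have -(2|5).
Factor out 2: 2 = 2. Since 5 ≡ 5 (mod 8), (2|5) = -1. Now have (1|5).
(1|5) = 1. Collecting the sign factors: 1.

1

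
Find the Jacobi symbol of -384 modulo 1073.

-1

(-384/1073)
  = (384/1073)    [1073 ≡ 1 mod 4 ⇒ (-1/1073) = +1]
  = (3/1073)    [1073 ≡ 1 mod 8 ⇒ (2/1073)^7 = +1]
  = (1073/3)    [QR: 1073 ≡ 1 mod 4, sign kept]
  = (2/3)    [1073 ≡ 2 mod 3]
  = -(1/3)    [3 ≡ 3 mod 8 ⇒ (2/3) = -1]
  = -1    [(1/3) = 1]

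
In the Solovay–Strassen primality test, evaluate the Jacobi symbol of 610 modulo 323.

-1

Reduce the numerator: 610 ≡ 287 (mod 323), so (610/323) = (287/323).
Both 287 ≡ 3 and 323 ≡ 3 (mod 4), so reciprocity gives (287/323) = -(323/287). Reduce: 323 ≡ 36 (mod 287). Now have -(36/287).
Factor out 2: 36 = 2^2·9. Since 287 ≡ 7 (mod 8), (2/287) = +1, and (2/287)^2 = +1. Now have -(9/287).
9 ≡ 1 (mod 4), so quadratic reciprocity gives (9/287) = (287/9). Reduce: 287 ≡ 8 (mod 9). Now have -(8/9).
Factor out 2: 8 = 2^3. Since 9 ≡ 1 (mod 8), (2/9) = +1, and (2/9)^3 = +1. Now have -(1/9).
(1/9) = 1. Collecting the sign factors: -1.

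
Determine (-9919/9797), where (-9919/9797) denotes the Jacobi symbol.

1

(-9919/9797)
  = (9919/9797)    [9797 ≡ 1 mod 4 ⇒ (-1/9797) = +1]
  = (122/9797)    [9919 ≡ 122 mod 9797]
  = -(61/9797)    [9797 ≡ 5 mod 8 ⇒ (2/9797) = -1]
  = -(9797/61)    [QR: 61 ≡ 1 mod 4, sign kept]
  = -(37/61)    [9797 ≡ 37 mod 61]
  = -(61/37)    [QR: 37 ≡ 1 mod 4, sign kept]
  = -(24/37)    [61 ≡ 24 mod 37]
  = (3/37)    [37 ≡ 5 mod 8 ⇒ (2/37)^3 = -1]
  = (37/3)    [QR: 37 ≡ 1 mod 4, sign kept]
  = (1/3)    [37 ≡ 1 mod 3]
  = 1    [(1/3) = 1]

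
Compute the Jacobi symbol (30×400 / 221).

By multiplicativity, (30·400 / 221) = (30 / 221)·(400 / 221).
First factor (30 / 221):
Factor out 2: 30 = 2·15. Since 221 ≡ 5 (mod 8), (2 / 221) = -1. Now have -(15 / 221).
221 ≡ 1 (mod 4), so quadratic reciprocity gives (15 / 221) = (221 / 15). Reduce: 221 ≡ 11 (mod 15). Now have -(11 / 15).
Both 11 ≡ 3 and 15 ≡ 3 (mod 4), so reciprocity gives (11 / 15) = -(15 / 11). Reduce: 15 ≡ 4 (mod 11). Now have (4 / 11).
Factor out 2: 4 = 2^2. Since 11 ≡ 3 (mod 8), (2 / 11) = -1, and (2 / 11)^2 = +1. Now have (1 / 11).
(1 / 11) = 1. Collecting the sign factors: 1.
Second factor (400 / 221):
Reduce the numerator: 400 ≡ 179 (mod 221), so (400 / 221) = (179 / 221).
221 ≡ 1 (mod 4), so quadratic reciprocity gives (179 / 221) = (221 / 179). Reduce: 221 ≡ 42 (mod 179). Now have (42 / 179).
Factor out 2: 42 = 2·21. Since 179 ≡ 3 (mod 8), (2 / 179) = -1. Now have -(21 / 179).
21 ≡ 1 (mod 4), so quadratic reciprocity gives (21 / 179) = (179 / 21). Reduce: 179 ≡ 11 (mod 21). Now have -(11 / 21).
21 ≡ 1 (mod 4), so quadratic reciprocity gives (11 / 21) = (21 / 11). Reduce: 21 ≡ 10 (mod 11). Now have -(10 / 11).
Factor out 2: 10 = 2·5. Since 11 ≡ 3 (mod 8), (2 / 11) = -1. Now have (5 / 11).
5 ≡ 1 (mod 4), so quadratic reciprocity gives (5 / 11) = (11 / 5). Reduce: 11 ≡ 1 (mod 5). Now have (1 / 5).
(1 / 5) = 1. Collecting the sign factors: 1.
Product: (1)·(1) = 1.

1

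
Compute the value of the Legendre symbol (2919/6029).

(2919/6029)
  = (6029/2919)    [QR: 6029 ≡ 1 mod 4, sign kept]
  = (191/2919)    [6029 ≡ 191 mod 2919]
  = -(2919/191)    [QR: both ≡ 3 mod 4, sign flips]
  = -(54/191)    [2919 ≡ 54 mod 191]
  = -(27/191)    [191 ≡ 7 mod 8 ⇒ (2/191) = +1]
  = (191/27)    [QR: both ≡ 3 mod 4, sign flips]
  = (2/27)    [191 ≡ 2 mod 27]
  = -(1/27)    [27 ≡ 3 mod 8 ⇒ (2/27) = -1]
  = -1    [(1/27) = 1]

-1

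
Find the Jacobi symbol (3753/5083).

1

(3753/5083)
  = (5083/3753)    [QR: 3753 ≡ 1 mod 4, sign kept]
  = (1330/3753)    [5083 ≡ 1330 mod 3753]
  = (665/3753)    [3753 ≡ 1 mod 8 ⇒ (2/3753) = +1]
  = (3753/665)    [QR: 665 ≡ 1 mod 4, sign kept]
  = (428/665)    [3753 ≡ 428 mod 665]
  = (107/665)    [665 ≡ 1 mod 8 ⇒ (2/665)^2 = +1]
  = (665/107)    [QR: 665 ≡ 1 mod 4, sign kept]
  = (23/107)    [665 ≡ 23 mod 107]
  = -(107/23)    [QR: both ≡ 3 mod 4, sign flips]
  = -(15/23)    [107 ≡ 15 mod 23]
  = (23/15)    [QR: both ≡ 3 mod 4, sign flips]
  = (8/15)    [23 ≡ 8 mod 15]
  = (1/15)    [15 ≡ 7 mod 8 ⇒ (2/15)^3 = +1]
  = 1    [(1/15) = 1]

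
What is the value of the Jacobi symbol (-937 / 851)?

(-937 / 851)
  = (765 / 851)    [-937 ≡ 765 mod 851]
  = (851 / 765)    [QR: 765 ≡ 1 mod 4, sign kept]
  = (86 / 765)    [851 ≡ 86 mod 765]
  = -(43 / 765)    [765 ≡ 5 mod 8 ⇒ (2 / 765) = -1]
  = -(765 / 43)    [QR: 765 ≡ 1 mod 4, sign kept]
  = -(34 / 43)    [765 ≡ 34 mod 43]
  = (17 / 43)    [43 ≡ 3 mod 8 ⇒ (2 / 43) = -1]
  = (43 / 17)    [QR: 17 ≡ 1 mod 4, sign kept]
  = (9 / 17)    [43 ≡ 9 mod 17]
  = (17 / 9)    [QR: 9 ≡ 1 mod 4, sign kept]
  = (8 / 9)    [17 ≡ 8 mod 9]
  = (1 / 9)    [9 ≡ 1 mod 8 ⇒ (2 / 9)^3 = +1]
  = 1    [(1 / 9) = 1]

1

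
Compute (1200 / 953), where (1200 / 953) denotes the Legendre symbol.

-1

(1200 / 953)
  = (247 / 953)    [1200 ≡ 247 mod 953]
  = (953 / 247)    [QR: 953 ≡ 1 mod 4, sign kept]
  = (212 / 247)    [953 ≡ 212 mod 247]
  = (53 / 247)    [247 ≡ 7 mod 8 ⇒ (2 / 247)^2 = +1]
  = (247 / 53)    [QR: 53 ≡ 1 mod 4, sign kept]
  = (35 / 53)    [247 ≡ 35 mod 53]
  = (53 / 35)    [QR: 53 ≡ 1 mod 4, sign kept]
  = (18 / 35)    [53 ≡ 18 mod 35]
  = -(9 / 35)    [35 ≡ 3 mod 8 ⇒ (2 / 35) = -1]
  = -(35 / 9)    [QR: 9 ≡ 1 mod 4, sign kept]
  = -(8 / 9)    [35 ≡ 8 mod 9]
  = -(1 / 9)    [9 ≡ 1 mod 8 ⇒ (2 / 9)^3 = +1]
  = -1    [(1 / 9) = 1]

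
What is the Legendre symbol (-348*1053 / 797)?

By multiplicativity, (-348·1053 / 797) = (-348 / 797)·(1053 / 797).
First factor (-348 / 797):
Reduce the numerator: -348 ≡ 449 (mod 797), so (-348 / 797) = (449 / 797).
449 ≡ 1 (mod 4), so quadratic reciprocity gives (449 / 797) = (797 / 449). Reduce: 797 ≡ 348 (mod 449). Now have (348 / 449).
Factor out 2: 348 = 2^2·87. Since 449 ≡ 1 (mod 8), (2 / 449) = +1, and (2 / 449)^2 = +1. Now have (87 / 449).
449 ≡ 1 (mod 4), so quadratic reciprocity gives (87 / 449) = (449 / 87). Reduce: 449 ≡ 14 (mod 87). Now have (14 / 87).
Factor out 2: 14 = 2·7. Since 87 ≡ 7 (mod 8), (2 / 87) = +1. Now have (7 / 87).
Both 7 ≡ 3 and 87 ≡ 3 (mod 4), so reciprocity gives (7 / 87) = -(87 / 7). Reduce: 87 ≡ 3 (mod 7). Now have -(3 / 7).
Both 3 ≡ 3 and 7 ≡ 3 (mod 4), so reciprocity gives (3 / 7) = -(7 / 3). Reduce: 7 ≡ 1 (mod 3). Now have (1 / 3).
(1 / 3) = 1. Collecting the sign factors: 1.
Second factor (1053 / 797):
Reduce the numerator: 1053 ≡ 256 (mod 797), so (1053 / 797) = (256 / 797).
Factor out 2: 256 = 2^8. Since 797 ≡ 5 (mod 8), (2 / 797) = -1, and (2 / 797)^8 = +1. Now have (1 / 797).
(1 / 797) = 1. Collecting the sign factors: 1.
Product: (1)·(1) = 1.

1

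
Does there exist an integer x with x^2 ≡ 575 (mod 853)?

853 ≡ 1 (mod 4), so quadratic reciprocity gives (575/853) = (853/575). Reduce: 853 ≡ 278 (mod 575). Now have (278/575).
Factor out 2: 278 = 2·139. Since 575 ≡ 7 (mod 8), (2/575) = +1. Now have (139/575).
Both 139 ≡ 3 and 575 ≡ 3 (mod 4), so reciprocity gives (139/575) = -(575/139). Reduce: 575 ≡ 19 (mod 139). Now have -(19/139).
Both 19 ≡ 3 and 139 ≡ 3 (mod 4), so reciprocity gives (19/139) = -(139/19). Reduce: 139 ≡ 6 (mod 19). Now have (6/19).
Factor out 2: 6 = 2·3. Since 19 ≡ 3 (mod 8), (2/19) = -1. Now have -(3/19).
Both 3 ≡ 3 and 19 ≡ 3 (mod 4), so reciprocity gives (3/19) = -(19/3). Reduce: 19 ≡ 1 (mod 3). Now have (1/3).
(1/3) = 1. Collecting the sign factors: 1.
(575/853) = 1, and 853 is prime, so 575 is a quadratic residue mod 853.

yes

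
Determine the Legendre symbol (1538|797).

(1538|797)
  = (741|797)    [1538 ≡ 741 mod 797]
  = (797|741)    [QR: 741 ≡ 1 mod 4, sign kept]
  = (56|741)    [797 ≡ 56 mod 741]
  = -(7|741)    [741 ≡ 5 mod 8 ⇒ (2|741)^3 = -1]
  = -(741|7)    [QR: 741 ≡ 1 mod 4, sign kept]
  = -(6|7)    [741 ≡ 6 mod 7]
  = -(3|7)    [7 ≡ 7 mod 8 ⇒ (2|7) = +1]
  = (7|3)    [QR: both ≡ 3 mod 4, sign flips]
  = (1|3)    [7 ≡ 1 mod 3]
  = 1    [(1|3) = 1]

1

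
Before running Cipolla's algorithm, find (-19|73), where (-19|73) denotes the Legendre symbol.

(-19|73)
  = (19|73)    [73 ≡ 1 mod 4 ⇒ (-1|73) = +1]
  = (73|19)    [QR: 73 ≡ 1 mod 4, sign kept]
  = (16|19)    [73 ≡ 16 mod 19]
  = (1|19)    [19 ≡ 3 mod 8 ⇒ (2|19)^4 = +1]
  = 1    [(1|19) = 1]

1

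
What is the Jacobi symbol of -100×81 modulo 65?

By multiplicativity, (-100·81|65) = (-100|65)·(81|65).
First factor (-100|65):
(-100|65)
  = (30|65)    [-100 ≡ 30 mod 65]
  = (15|65)    [65 ≡ 1 mod 8 ⇒ (2|65) = +1]
  = (65|15)    [QR: 65 ≡ 1 mod 4, sign kept]
  = (5|15)    [65 ≡ 5 mod 15]
  = (15|5)    [QR: 5 ≡ 1 mod 4, sign kept]
  = (0|5)    [15 ≡ 0 mod 5]
  = 0    [numerator 0, gcd > 1]
Second factor (81|65):
(81|65)
  = (16|65)    [81 ≡ 16 mod 65]
  = (1|65)    [65 ≡ 1 mod 8 ⇒ (2|65)^4 = +1]
  = 1    [(1|65) = 1]
Product: (0)·(1) = 0.

0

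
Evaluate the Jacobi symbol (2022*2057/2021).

1

By multiplicativity, (2022·2057/2021) = (2022/2021)·(2057/2021).
First factor (2022/2021):
Reduce the numerator: 2022 ≡ 1 (mod 2021), so (2022/2021) = (1/2021).
(1/2021) = 1. Collecting the sign factors: 1.
Second factor (2057/2021):
Reduce the numerator: 2057 ≡ 36 (mod 2021), so (2057/2021) = (36/2021).
Factor out 2: 36 = 2^2·9. Since 2021 ≡ 5 (mod 8), (2/2021) = -1, and (2/2021)^2 = +1. Now have (9/2021).
9 ≡ 1 (mod 4), so quadratic reciprocity gives (9/2021) = (2021/9). Reduce: 2021 ≡ 5 (mod 9). Now have (5/9).
5 ≡ 1 (mod 4), so quadratic reciprocity gives (5/9) = (9/5). Reduce: 9 ≡ 4 (mod 5). Now have (4/5).
Factor out 2: 4 = 2^2. Since 5 ≡ 5 (mod 8), (2/5) = -1, and (2/5)^2 = +1. Now have (1/5).
(1/5) = 1. Collecting the sign factors: 1.
Product: (1)·(1) = 1.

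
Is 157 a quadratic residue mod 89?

(157/89)
  = (68/89)    [157 ≡ 68 mod 89]
  = (17/89)    [89 ≡ 1 mod 8 ⇒ (2/89)^2 = +1]
  = (89/17)    [QR: 17 ≡ 1 mod 4, sign kept]
  = (4/17)    [89 ≡ 4 mod 17]
  = (1/17)    [17 ≡ 1 mod 8 ⇒ (2/17)^2 = +1]
  = 1    [(1/17) = 1]
(157/89) = 1, and 89 is prime, so 157 is a quadratic residue mod 89.

yes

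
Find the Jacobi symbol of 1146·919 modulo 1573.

-1

By multiplicativity, (1146·919 / 1573) = (1146 / 1573)·(919 / 1573).
First factor (1146 / 1573):
Factor out 2: 1146 = 2·573. Since 1573 ≡ 5 (mod 8), (2 / 1573) = -1. Now have -(573 / 1573).
573 ≡ 1 (mod 4), so quadratic reciprocity gives (573 / 1573) = (1573 / 573). Reduce: 1573 ≡ 427 (mod 573). Now have -(427 / 573).
573 ≡ 1 (mod 4), so quadratic reciprocity gives (427 / 573) = (573 / 427). Reduce: 573 ≡ 146 (mod 427). Now have -(146 / 427).
Factor out 2: 146 = 2·73. Since 427 ≡ 3 (mod 8), (2 / 427) = -1. Now have (73 / 427).
73 ≡ 1 (mod 4), so quadratic reciprocity gives (73 / 427) = (427 / 73). Reduce: 427 ≡ 62 (mod 73). Now have (62 / 73).
Factor out 2: 62 = 2·31. Since 73 ≡ 1 (mod 8), (2 / 73) = +1. Now have (31 / 73).
73 ≡ 1 (mod 4), so quadratic reciprocity gives (31 / 73) = (73 / 31). Reduce: 73 ≡ 11 (mod 31). Now have (11 / 31).
Both 11 ≡ 3 and 31 ≡ 3 (mod 4), so reciprocity gives (11 / 31) = -(31 / 11). Reduce: 31 ≡ 9 (mod 11). Now have -(9 / 11).
9 ≡ 1 (mod 4), so quadratic reciprocity gives (9 / 11) = (11 / 9). Reduce: 11 ≡ 2 (mod 9). Now have -(2 / 9).
Factor out 2: 2 = 2. Since 9 ≡ 1 (mod 8), (2 / 9) = +1. Now have -(1 / 9).
(1 / 9) = 1. Collecting the sign factors: -1.
Second factor (919 / 1573):
1573 ≡ 1 (mod 4), so quadratic reciprocity gives (919 / 1573) = (1573 / 919). Reduce: 1573 ≡ 654 (mod 919). Now have (654 / 919).
Factor out 2: 654 = 2·327. Since 919 ≡ 7 (mod 8), (2 / 919) = +1. Now have (327 / 919).
Both 327 ≡ 3 and 919 ≡ 3 (mod 4), so reciprocity gives (327 / 919) = -(919 / 327). Reduce: 919 ≡ 265 (mod 327). Now have -(265 / 327).
265 ≡ 1 (mod 4), so quadratic reciprocity gives (265 / 327) = (327 / 265). Reduce: 327 ≡ 62 (mod 265). Now have -(62 / 265).
Factor out 2: 62 = 2·31. Since 265 ≡ 1 (mod 8), (2 / 265) = +1. Now have -(31 / 265).
265 ≡ 1 (mod 4), so quadratic reciprocity gives (31 / 265) = (265 / 31). Reduce: 265 ≡ 17 (mod 31). Now have -(17 / 31).
17 ≡ 1 (mod 4), so quadratic reciprocity gives (17 / 31) = (31 / 17). Reduce: 31 ≡ 14 (mod 17). Now have -(14 / 17).
Factor out 2: 14 = 2·7. Since 17 ≡ 1 (mod 8), (2 / 17) = +1. Now have -(7 / 17).
17 ≡ 1 (mod 4), so quadratic reciprocity gives (7 / 17) = (17 / 7). Reduce: 17 ≡ 3 (mod 7). Now have -(3 / 7).
Both 3 ≡ 3 and 7 ≡ 3 (mod 4), so reciprocity gives (3 / 7) = -(7 / 3). Reduce: 7 ≡ 1 (mod 3). Now have (1 / 3).
(1 / 3) = 1. Collecting the sign factors: 1.
Product: (-1)·(1) = -1.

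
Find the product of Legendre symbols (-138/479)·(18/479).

-1

By multiplicativity, (-138·18/479) = (-138/479)·(18/479).
First factor (-138/479):
(-138/479)
  = -(138/479)    [479 ≡ 3 mod 4 ⇒ (-1/479) = -1]
  = -(69/479)    [479 ≡ 7 mod 8 ⇒ (2/479) = +1]
  = -(479/69)    [QR: 69 ≡ 1 mod 4, sign kept]
  = -(65/69)    [479 ≡ 65 mod 69]
  = -(69/65)    [QR: 65 ≡ 1 mod 4, sign kept]
  = -(4/65)    [69 ≡ 4 mod 65]
  = -(1/65)    [65 ≡ 1 mod 8 ⇒ (2/65)^2 = +1]
  = -1    [(1/65) = 1]
Second factor (18/479):
(18/479)
  = (9/479)    [479 ≡ 7 mod 8 ⇒ (2/479) = +1]
  = (479/9)    [QR: 9 ≡ 1 mod 4, sign kept]
  = (2/9)    [479 ≡ 2 mod 9]
  = (1/9)    [9 ≡ 1 mod 8 ⇒ (2/9) = +1]
  = 1    [(1/9) = 1]
Product: (-1)·(1) = -1.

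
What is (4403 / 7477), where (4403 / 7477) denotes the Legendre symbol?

(4403 / 7477)
  = (7477 / 4403)    [QR: 7477 ≡ 1 mod 4, sign kept]
  = (3074 / 4403)    [7477 ≡ 3074 mod 4403]
  = -(1537 / 4403)    [4403 ≡ 3 mod 8 ⇒ (2 / 4403) = -1]
  = -(4403 / 1537)    [QR: 1537 ≡ 1 mod 4, sign kept]
  = -(1329 / 1537)    [4403 ≡ 1329 mod 1537]
  = -(1537 / 1329)    [QR: 1329 ≡ 1 mod 4, sign kept]
  = -(208 / 1329)    [1537 ≡ 208 mod 1329]
  = -(13 / 1329)    [1329 ≡ 1 mod 8 ⇒ (2 / 1329)^4 = +1]
  = -(1329 / 13)    [QR: 13 ≡ 1 mod 4, sign kept]
  = -(3 / 13)    [1329 ≡ 3 mod 13]
  = -(13 / 3)    [QR: 13 ≡ 1 mod 4, sign kept]
  = -(1 / 3)    [13 ≡ 1 mod 3]
  = -1    [(1 / 3) = 1]

-1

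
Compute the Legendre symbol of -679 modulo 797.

1

Reduce the numerator: -679 ≡ 118 (mod 797), so (-679/797) = (118/797).
Factor out 2: 118 = 2·59. Since 797 ≡ 5 (mod 8), (2/797) = -1. Now have -(59/797).
797 ≡ 1 (mod 4), so quadratic reciprocity gives (59/797) = (797/59). Reduce: 797 ≡ 30 (mod 59). Now have -(30/59).
Factor out 2: 30 = 2·15. Since 59 ≡ 3 (mod 8), (2/59) = -1. Now have (15/59).
Both 15 ≡ 3 and 59 ≡ 3 (mod 4), so reciprocity gives (15/59) = -(59/15). Reduce: 59 ≡ 14 (mod 15). Now have -(14/15).
Factor out 2: 14 = 2·7. Since 15 ≡ 7 (mod 8), (2/15) = +1. Now have -(7/15).
Both 7 ≡ 3 and 15 ≡ 3 (mod 4), so reciprocity gives (7/15) = -(15/7). Reduce: 15 ≡ 1 (mod 7). Now have (1/7).
(1/7) = 1. Collecting the sign factors: 1.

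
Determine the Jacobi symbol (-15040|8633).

Reduce the numerator: -15040 ≡ 2226 (mod 8633), so (-15040|8633) = (2226|8633).
Factor out 2: 2226 = 2·1113. Since 8633 ≡ 1 (mod 8), (2|8633) = +1. Now have (1113|8633).
1113 ≡ 1 (mod 4), so quadratic reciprocity gives (1113|8633) = (8633|1113). Reduce: 8633 ≡ 842 (mod 1113). Now have (842|1113).
Factor out 2: 842 = 2·421. Since 1113 ≡ 1 (mod 8), (2|1113) = +1. Now have (421|1113).
421 ≡ 1 (mod 4), so quadratic reciprocity gives (421|1113) = (1113|421). Reduce: 1113 ≡ 271 (mod 421). Now have (271|421).
421 ≡ 1 (mod 4), so quadratic reciprocity gives (271|421) = (421|271). Reduce: 421 ≡ 150 (mod 271). Now have (150|271).
Factor out 2: 150 = 2·75. Since 271 ≡ 7 (mod 8), (2|271) = +1. Now have (75|271).
Both 75 ≡ 3 and 271 ≡ 3 (mod 4), so reciprocity gives (75|271) = -(271|75). Reduce: 271 ≡ 46 (mod 75). Now have -(46|75).
Factor out 2: 46 = 2·23. Since 75 ≡ 3 (mod 8), (2|75) = -1. Now have (23|75).
Both 23 ≡ 3 and 75 ≡ 3 (mod 4), so reciprocity gives (23|75) = -(75|23). Reduce: 75 ≡ 6 (mod 23). Now have -(6|23).
Factor out 2: 6 = 2·3. Since 23 ≡ 7 (mod 8), (2|23) = +1. Now have -(3|23).
Both 3 ≡ 3 and 23 ≡ 3 (mod 4), so reciprocity gives (3|23) = -(23|3). Reduce: 23 ≡ 2 (mod 3). Now have (2|3).
Factor out 2: 2 = 2. Since 3 ≡ 3 (mod 8), (2|3) = -1. Now have -(1|3).
(1|3) = 1. Collecting the sign factors: -1.

-1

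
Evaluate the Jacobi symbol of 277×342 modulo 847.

By multiplicativity, (277·342/847) = (277/847)·(342/847).
First factor (277/847):
277 ≡ 1 (mod 4), so quadratic reciprocity gives (277/847) = (847/277). Reduce: 847 ≡ 16 (mod 277). Now have (16/277).
Factor out 2: 16 = 2^4. Since 277 ≡ 5 (mod 8), (2/277) = -1, and (2/277)^4 = +1. Now have (1/277).
(1/277) = 1. Collecting the sign factors: 1.
Second factor (342/847):
Factor out 2: 342 = 2·171. Since 847 ≡ 7 (mod 8), (2/847) = +1. Now have (171/847).
Both 171 ≡ 3 and 847 ≡ 3 (mod 4), so reciprocity gives (171/847) = -(847/171). Reduce: 847 ≡ 163 (mod 171). Now have -(163/171).
Both 163 ≡ 3 and 171 ≡ 3 (mod 4), so reciprocity gives (163/171) = -(171/163). Reduce: 171 ≡ 8 (mod 163). Now have (8/163).
Factor out 2: 8 = 2^3. Since 163 ≡ 3 (mod 8), (2/163) = -1, and (2/163)^3 = -1. Now have -(1/163).
(1/163) = 1. Collecting the sign factors: -1.
Product: (1)·(-1) = -1.

-1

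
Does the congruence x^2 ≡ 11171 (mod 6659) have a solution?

(11171/6659)
  = (4512/6659)    [11171 ≡ 4512 mod 6659]
  = -(141/6659)    [6659 ≡ 3 mod 8 ⇒ (2/6659)^5 = -1]
  = -(6659/141)    [QR: 141 ≡ 1 mod 4, sign kept]
  = -(32/141)    [6659 ≡ 32 mod 141]
  = (1/141)    [141 ≡ 5 mod 8 ⇒ (2/141)^5 = -1]
  = 1    [(1/141) = 1]
The Legendre symbol is 1, so x^2 ≡ 11171 (mod 6659) has solution.

yes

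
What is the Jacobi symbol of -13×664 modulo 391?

1

By multiplicativity, (-13·664|391) = (-13|391)·(664|391).
First factor (-13|391):
Reduce the numerator: -13 ≡ 378 (mod 391), so (-13|391) = (378|391).
Factor out 2: 378 = 2·189. Since 391 ≡ 7 (mod 8), (2|391) = +1. Now have (189|391).
189 ≡ 1 (mod 4), so quadratic reciprocity gives (189|391) = (391|189). Reduce: 391 ≡ 13 (mod 189). Now have (13|189).
13 ≡ 1 (mod 4), so quadratic reciprocity gives (13|189) = (189|13). Reduce: 189 ≡ 7 (mod 13). Now have (7|13).
13 ≡ 1 (mod 4), so quadratic reciprocity gives (7|13) = (13|7). Reduce: 13 ≡ 6 (mod 7). Now have (6|7).
Factor out 2: 6 = 2·3. Since 7 ≡ 7 (mod 8), (2|7) = +1. Now have (3|7).
Both 3 ≡ 3 and 7 ≡ 3 (mod 4), so reciprocity gives (3|7) = -(7|3). Reduce: 7 ≡ 1 (mod 3). Now have -(1|3).
(1|3) = 1. Collecting the sign factors: -1.
Second factor (664|391):
Reduce the numerator: 664 ≡ 273 (mod 391), so (664|391) = (273|391).
273 ≡ 1 (mod 4), so quadratic reciprocity gives (273|391) = (391|273). Reduce: 391 ≡ 118 (mod 273). Now have (118|273).
Factor out 2: 118 = 2·59. Since 273 ≡ 1 (mod 8), (2|273) = +1. Now have (59|273).
273 ≡ 1 (mod 4), so quadratic reciprocity gives (59|273) = (273|59). Reduce: 273 ≡ 37 (mod 59). Now have (37|59).
37 ≡ 1 (mod 4), so quadratic reciprocity gives (37|59) = (59|37). Reduce: 59 ≡ 22 (mod 37). Now have (22|37).
Factor out 2: 22 = 2·11. Since 37 ≡ 5 (mod 8), (2|37) = -1. Now have -(11|37).
37 ≡ 1 (mod 4), so quadratic reciprocity gives (11|37) = (37|11). Reduce: 37 ≡ 4 (mod 11). Now have -(4|11).
Factor out 2: 4 = 2^2. Since 11 ≡ 3 (mod 8), (2|11) = -1, and (2|11)^2 = +1. Now have -(1|11).
(1|11) = 1. Collecting the sign factors: -1.
Product: (-1)·(-1) = 1.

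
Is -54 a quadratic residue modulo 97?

yes

(-54/97)
  = (54/97)    [97 ≡ 1 mod 4 ⇒ (-1/97) = +1]
  = (27/97)    [97 ≡ 1 mod 8 ⇒ (2/97) = +1]
  = (97/27)    [QR: 97 ≡ 1 mod 4, sign kept]
  = (16/27)    [97 ≡ 16 mod 27]
  = (1/27)    [27 ≡ 3 mod 8 ⇒ (2/27)^4 = +1]
  = 1    [(1/27) = 1]
The Legendre symbol is 1, so x^2 ≡ -54 (mod 97) has solution.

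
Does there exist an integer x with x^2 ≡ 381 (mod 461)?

yes

381 ≡ 1 (mod 4), so quadratic reciprocity gives (381/461) = (461/381). Reduce: 461 ≡ 80 (mod 381). Now have (80/381).
Factor out 2: 80 = 2^4·5. Since 381 ≡ 5 (mod 8), (2/381) = -1, and (2/381)^4 = +1. Now have (5/381).
5 ≡ 1 (mod 4), so quadratic reciprocity gives (5/381) = (381/5). Reduce: 381 ≡ 1 (mod 5). Now have (1/5).
(1/5) = 1. Collecting the sign factors: 1.
(381/461) = 1, and 461 is prime, so 381 is a quadratic residue mod 461.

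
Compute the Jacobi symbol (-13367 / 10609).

(-13367 / 10609)
  = (7851 / 10609)    [-13367 ≡ 7851 mod 10609]
  = (10609 / 7851)    [QR: 10609 ≡ 1 mod 4, sign kept]
  = (2758 / 7851)    [10609 ≡ 2758 mod 7851]
  = -(1379 / 7851)    [7851 ≡ 3 mod 8 ⇒ (2 / 7851) = -1]
  = (7851 / 1379)    [QR: both ≡ 3 mod 4, sign flips]
  = (956 / 1379)    [7851 ≡ 956 mod 1379]
  = (239 / 1379)    [1379 ≡ 3 mod 8 ⇒ (2 / 1379)^2 = +1]
  = -(1379 / 239)    [QR: both ≡ 3 mod 4, sign flips]
  = -(184 / 239)    [1379 ≡ 184 mod 239]
  = -(23 / 239)    [239 ≡ 7 mod 8 ⇒ (2 / 239)^3 = +1]
  = (239 / 23)    [QR: both ≡ 3 mod 4, sign flips]
  = (9 / 23)    [239 ≡ 9 mod 23]
  = (23 / 9)    [QR: 9 ≡ 1 mod 4, sign kept]
  = (5 / 9)    [23 ≡ 5 mod 9]
  = (9 / 5)    [QR: 5 ≡ 1 mod 4, sign kept]
  = (4 / 5)    [9 ≡ 4 mod 5]
  = (1 / 5)    [5 ≡ 5 mod 8 ⇒ (2 / 5)^2 = +1]
  = 1    [(1 / 5) = 1]

1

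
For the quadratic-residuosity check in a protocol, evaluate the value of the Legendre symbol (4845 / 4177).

1

Reduce the numerator: 4845 ≡ 668 (mod 4177), so (4845 / 4177) = (668 / 4177).
Factor out 2: 668 = 2^2·167. Since 4177 ≡ 1 (mod 8), (2 / 4177) = +1, and (2 / 4177)^2 = +1. Now have (167 / 4177).
4177 ≡ 1 (mod 4), so quadratic reciprocity gives (167 / 4177) = (4177 / 167). Reduce: 4177 ≡ 2 (mod 167). Now have (2 / 167).
Factor out 2: 2 = 2. Since 167 ≡ 7 (mod 8), (2 / 167) = +1. Now have (1 / 167).
(1 / 167) = 1. Collecting the sign factors: 1.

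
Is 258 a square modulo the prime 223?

no

Reduce the numerator: 258 ≡ 35 (mod 223), so (258/223) = (35/223).
Both 35 ≡ 3 and 223 ≡ 3 (mod 4), so reciprocity gives (35/223) = -(223/35). Reduce: 223 ≡ 13 (mod 35). Now have -(13/35).
13 ≡ 1 (mod 4), so quadratic reciprocity gives (13/35) = (35/13). Reduce: 35 ≡ 9 (mod 13). Now have -(9/13).
9 ≡ 1 (mod 4), so quadratic reciprocity gives (9/13) = (13/9). Reduce: 13 ≡ 4 (mod 9). Now have -(4/9).
Factor out 2: 4 = 2^2. Since 9 ≡ 1 (mod 8), (2/9) = +1, and (2/9)^2 = +1. Now have -(1/9).
(1/9) = 1. Collecting the sign factors: -1.
(258/223) = -1, and 223 is prime, so 258 is not a quadratic residue mod 223.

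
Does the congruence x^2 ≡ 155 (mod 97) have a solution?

Reduce the numerator: 155 ≡ 58 (mod 97), so (155/97) = (58/97).
Factor out 2: 58 = 2·29. Since 97 ≡ 1 (mod 8), (2/97) = +1. Now have (29/97).
29 ≡ 1 (mod 4), so quadratic reciprocity gives (29/97) = (97/29). Reduce: 97 ≡ 10 (mod 29). Now have (10/29).
Factor out 2: 10 = 2·5. Since 29 ≡ 5 (mod 8), (2/29) = -1. Now have -(5/29).
5 ≡ 1 (mod 4), so quadratic reciprocity gives (5/29) = (29/5). Reduce: 29 ≡ 4 (mod 5). Now have -(4/5).
Factor out 2: 4 = 2^2. Since 5 ≡ 5 (mod 8), (2/5) = -1, and (2/5)^2 = +1. Now have -(1/5).
(1/5) = 1. Collecting the sign factors: -1.
The Legendre symbol is -1, so x^2 ≡ 155 (mod 97) has no solution.

no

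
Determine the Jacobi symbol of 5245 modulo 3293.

(5245/3293)
  = (1952/3293)    [5245 ≡ 1952 mod 3293]
  = -(61/3293)    [3293 ≡ 5 mod 8 ⇒ (2/3293)^5 = -1]
  = -(3293/61)    [QR: 61 ≡ 1 mod 4, sign kept]
  = -(60/61)    [3293 ≡ 60 mod 61]
  = -(15/61)    [61 ≡ 5 mod 8 ⇒ (2/61)^2 = +1]
  = -(61/15)    [QR: 61 ≡ 1 mod 4, sign kept]
  = -(1/15)    [61 ≡ 1 mod 15]
  = -1    [(1/15) = 1]

-1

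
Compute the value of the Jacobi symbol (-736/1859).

1

Reduce the numerator: -736 ≡ 1123 (mod 1859), so (-736/1859) = (1123/1859).
Both 1123 ≡ 3 and 1859 ≡ 3 (mod 4), so reciprocity gives (1123/1859) = -(1859/1123). Reduce: 1859 ≡ 736 (mod 1123). Now have -(736/1123).
Factor out 2: 736 = 2^5·23. Since 1123 ≡ 3 (mod 8), (2/1123) = -1, and (2/1123)^5 = -1. Now have (23/1123).
Both 23 ≡ 3 and 1123 ≡ 3 (mod 4), so reciprocity gives (23/1123) = -(1123/23). Reduce: 1123 ≡ 19 (mod 23). Now have -(19/23).
Both 19 ≡ 3 and 23 ≡ 3 (mod 4), so reciprocity gives (19/23) = -(23/19). Reduce: 23 ≡ 4 (mod 19). Now have (4/19).
Factor out 2: 4 = 2^2. Since 19 ≡ 3 (mod 8), (2/19) = -1, and (2/19)^2 = +1. Now have (1/19).
(1/19) = 1. Collecting the sign factors: 1.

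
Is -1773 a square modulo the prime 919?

yes

(-1773/919)
  = -(1773/919)    [919 ≡ 3 mod 4 ⇒ (-1/919) = -1]
  = -(854/919)    [1773 ≡ 854 mod 919]
  = -(427/919)    [919 ≡ 7 mod 8 ⇒ (2/919) = +1]
  = (919/427)    [QR: both ≡ 3 mod 4, sign flips]
  = (65/427)    [919 ≡ 65 mod 427]
  = (427/65)    [QR: 65 ≡ 1 mod 4, sign kept]
  = (37/65)    [427 ≡ 37 mod 65]
  = (65/37)    [QR: 37 ≡ 1 mod 4, sign kept]
  = (28/37)    [65 ≡ 28 mod 37]
  = (7/37)    [37 ≡ 5 mod 8 ⇒ (2/37)^2 = +1]
  = (37/7)    [QR: 37 ≡ 1 mod 4, sign kept]
  = (2/7)    [37 ≡ 2 mod 7]
  = (1/7)    [7 ≡ 7 mod 8 ⇒ (2/7) = +1]
  = 1    [(1/7) = 1]
The Legendre symbol is 1, so x^2 ≡ -1773 (mod 919) has solution.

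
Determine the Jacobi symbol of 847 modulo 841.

1

Reduce the numerator: 847 ≡ 6 (mod 841), so (847/841) = (6/841).
Factor out 2: 6 = 2·3. Since 841 ≡ 1 (mod 8), (2/841) = +1. Now have (3/841).
841 ≡ 1 (mod 4), so quadratic reciprocity gives (3/841) = (841/3). Reduce: 841 ≡ 1 (mod 3). Now have (1/3).
(1/3) = 1. Collecting the sign factors: 1.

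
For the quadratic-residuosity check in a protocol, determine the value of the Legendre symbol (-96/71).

(-96/71)
  = -(96/71)    [71 ≡ 3 mod 4 ⇒ (-1/71) = -1]
  = -(25/71)    [96 ≡ 25 mod 71]
  = -(71/25)    [QR: 25 ≡ 1 mod 4, sign kept]
  = -(21/25)    [71 ≡ 21 mod 25]
  = -(25/21)    [QR: 21 ≡ 1 mod 4, sign kept]
  = -(4/21)    [25 ≡ 4 mod 21]
  = -(1/21)    [21 ≡ 5 mod 8 ⇒ (2/21)^2 = +1]
  = -1    [(1/21) = 1]

-1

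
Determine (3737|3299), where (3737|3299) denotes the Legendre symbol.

Reduce the numerator: 3737 ≡ 438 (mod 3299), so (3737|3299) = (438|3299).
Factor out 2: 438 = 2·219. Since 3299 ≡ 3 (mod 8), (2|3299) = -1. Now have -(219|3299).
Both 219 ≡ 3 and 3299 ≡ 3 (mod 4), so reciprocity gives (219|3299) = -(3299|219). Reduce: 3299 ≡ 14 (mod 219). Now have (14|219).
Factor out 2: 14 = 2·7. Since 219 ≡ 3 (mod 8), (2|219) = -1. Now have -(7|219).
Both 7 ≡ 3 and 219 ≡ 3 (mod 4), so reciprocity gives (7|219) = -(219|7). Reduce: 219 ≡ 2 (mod 7). Now have (2|7).
Factor out 2: 2 = 2. Since 7 ≡ 7 (mod 8), (2|7) = +1. Now have (1|7).
(1|7) = 1. Collecting the sign factors: 1.

1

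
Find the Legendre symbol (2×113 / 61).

-1

By multiplicativity, (2·113 / 61) = (2 / 61)·(113 / 61).
First factor (2 / 61):
(2 / 61)
  = -(1 / 61)    [61 ≡ 5 mod 8 ⇒ (2 / 61) = -1]
  = -1    [(1 / 61) = 1]
Second factor (113 / 61):
(113 / 61)
  = (52 / 61)    [113 ≡ 52 mod 61]
  = (13 / 61)    [61 ≡ 5 mod 8 ⇒ (2 / 61)^2 = +1]
  = (61 / 13)    [QR: 13 ≡ 1 mod 4, sign kept]
  = (9 / 13)    [61 ≡ 9 mod 13]
  = (13 / 9)    [QR: 9 ≡ 1 mod 4, sign kept]
  = (4 / 9)    [13 ≡ 4 mod 9]
  = (1 / 9)    [9 ≡ 1 mod 8 ⇒ (2 / 9)^2 = +1]
  = 1    [(1 / 9) = 1]
Product: (-1)·(1) = -1.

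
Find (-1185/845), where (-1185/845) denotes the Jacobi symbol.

Pull out -1: (-1185/845) = (-1/845)·(1185/845). Since 845 ≡ 1 (mod 4), (-1/845) = +1. Now have (1185/845).
Reduce the numerator: 1185 ≡ 340 (mod 845), so (1185/845) = (340/845).
Factor out 2: 340 = 2^2·85. Since 845 ≡ 5 (mod 8), (2/845) = -1, and (2/845)^2 = +1. Now have (85/845).
85 ≡ 1 (mod 4), so quadratic reciprocity gives (85/845) = (845/85). Reduce: 845 ≡ 80 (mod 85). Now have (80/85).
Factor out 2: 80 = 2^4·5. Since 85 ≡ 5 (mod 8), (2/85) = -1, and (2/85)^4 = +1. Now have (5/85).
5 ≡ 1 (mod 4), so quadratic reciprocity gives (5/85) = (85/5). Reduce: 85 ≡ 0 (mod 5). Now have (0/5).
The numerator is now 0 with denominator 5 > 1: the symbol is 0.

0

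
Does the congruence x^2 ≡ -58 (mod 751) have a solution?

yes

(-58|751)
  = (693|751)    [-58 ≡ 693 mod 751]
  = (751|693)    [QR: 693 ≡ 1 mod 4, sign kept]
  = (58|693)    [751 ≡ 58 mod 693]
  = -(29|693)    [693 ≡ 5 mod 8 ⇒ (2|693) = -1]
  = -(693|29)    [QR: 29 ≡ 1 mod 4, sign kept]
  = -(26|29)    [693 ≡ 26 mod 29]
  = (13|29)    [29 ≡ 5 mod 8 ⇒ (2|29) = -1]
  = (29|13)    [QR: 13 ≡ 1 mod 4, sign kept]
  = (3|13)    [29 ≡ 3 mod 13]
  = (13|3)    [QR: 13 ≡ 1 mod 4, sign kept]
  = (1|3)    [13 ≡ 1 mod 3]
  = 1    [(1|3) = 1]
(-58|751) = 1, and 751 is prime, so -58 is a quadratic residue mod 751.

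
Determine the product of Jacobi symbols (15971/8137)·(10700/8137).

By multiplicativity, (15971·10700/8137) = (15971/8137)·(10700/8137).
First factor (15971/8137):
Reduce the numerator: 15971 ≡ 7834 (mod 8137), so (15971/8137) = (7834/8137).
Factor out 2: 7834 = 2·3917. Since 8137 ≡ 1 (mod 8), (2/8137) = +1. Now have (3917/8137).
3917 ≡ 1 (mod 4), so quadratic reciprocity gives (3917/8137) = (8137/3917). Reduce: 8137 ≡ 303 (mod 3917). Now have (303/3917).
3917 ≡ 1 (mod 4), so quadratic reciprocity gives (303/3917) = (3917/303). Reduce: 3917 ≡ 281 (mod 303). Now have (281/303).
281 ≡ 1 (mod 4), so quadratic reciprocity gives (281/303) = (303/281). Reduce: 303 ≡ 22 (mod 281). Now have (22/281).
Factor out 2: 22 = 2·11. Since 281 ≡ 1 (mod 8), (2/281) = +1. Now have (11/281).
281 ≡ 1 (mod 4), so quadratic reciprocity gives (11/281) = (281/11). Reduce: 281 ≡ 6 (mod 11). Now have (6/11).
Factor out 2: 6 = 2·3. Since 11 ≡ 3 (mod 8), (2/11) = -1. Now have -(3/11).
Both 3 ≡ 3 and 11 ≡ 3 (mod 4), so reciprocity gives (3/11) = -(11/3). Reduce: 11 ≡ 2 (mod 3). Now have (2/3).
Factor out 2: 2 = 2. Since 3 ≡ 3 (mod 8), (2/3) = -1. Now have -(1/3).
(1/3) = 1. Collecting the sign factors: -1.
Second factor (10700/8137):
Reduce the numerator: 10700 ≡ 2563 (mod 8137), so (10700/8137) = (2563/8137).
8137 ≡ 1 (mod 4), so quadratic reciprocity gives (2563/8137) = (8137/2563). Reduce: 8137 ≡ 448 (mod 2563). Now have (448/2563).
Factor out 2: 448 = 2^6·7. Since 2563 ≡ 3 (mod 8), (2/2563) = -1, and (2/2563)^6 = +1. Now have (7/2563).
Both 7 ≡ 3 and 2563 ≡ 3 (mod 4), so reciprocity gives (7/2563) = -(2563/7). Reduce: 2563 ≡ 1 (mod 7). Now have -(1/7).
(1/7) = 1. Collecting the sign factors: -1.
Product: (-1)·(-1) = 1.

1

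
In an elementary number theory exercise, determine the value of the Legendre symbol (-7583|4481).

-1

(-7583|4481)
  = (1379|4481)    [-7583 ≡ 1379 mod 4481]
  = (4481|1379)    [QR: 4481 ≡ 1 mod 4, sign kept]
  = (344|1379)    [4481 ≡ 344 mod 1379]
  = -(43|1379)    [1379 ≡ 3 mod 8 ⇒ (2|1379)^3 = -1]
  = (1379|43)    [QR: both ≡ 3 mod 4, sign flips]
  = (3|43)    [1379 ≡ 3 mod 43]
  = -(43|3)    [QR: both ≡ 3 mod 4, sign flips]
  = -(1|3)    [43 ≡ 1 mod 3]
  = -1    [(1|3) = 1]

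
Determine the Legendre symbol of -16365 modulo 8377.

1

(-16365/8377)
  = (389/8377)    [-16365 ≡ 389 mod 8377]
  = (8377/389)    [QR: 389 ≡ 1 mod 4, sign kept]
  = (208/389)    [8377 ≡ 208 mod 389]
  = (13/389)    [389 ≡ 5 mod 8 ⇒ (2/389)^4 = +1]
  = (389/13)    [QR: 13 ≡ 1 mod 4, sign kept]
  = (12/13)    [389 ≡ 12 mod 13]
  = (3/13)    [13 ≡ 5 mod 8 ⇒ (2/13)^2 = +1]
  = (13/3)    [QR: 13 ≡ 1 mod 4, sign kept]
  = (1/3)    [13 ≡ 1 mod 3]
  = 1    [(1/3) = 1]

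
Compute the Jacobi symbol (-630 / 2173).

-1

(-630 / 2173)
  = (630 / 2173)    [2173 ≡ 1 mod 4 ⇒ (-1 / 2173) = +1]
  = -(315 / 2173)    [2173 ≡ 5 mod 8 ⇒ (2 / 2173) = -1]
  = -(2173 / 315)    [QR: 2173 ≡ 1 mod 4, sign kept]
  = -(283 / 315)    [2173 ≡ 283 mod 315]
  = (315 / 283)    [QR: both ≡ 3 mod 4, sign flips]
  = (32 / 283)    [315 ≡ 32 mod 283]
  = -(1 / 283)    [283 ≡ 3 mod 8 ⇒ (2 / 283)^5 = -1]
  = -1    [(1 / 283) = 1]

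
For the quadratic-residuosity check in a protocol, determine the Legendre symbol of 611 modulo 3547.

-1

(611/3547)
  = -(3547/611)    [QR: both ≡ 3 mod 4, sign flips]
  = -(492/611)    [3547 ≡ 492 mod 611]
  = -(123/611)    [611 ≡ 3 mod 8 ⇒ (2/611)^2 = +1]
  = (611/123)    [QR: both ≡ 3 mod 4, sign flips]
  = (119/123)    [611 ≡ 119 mod 123]
  = -(123/119)    [QR: both ≡ 3 mod 4, sign flips]
  = -(4/119)    [123 ≡ 4 mod 119]
  = -(1/119)    [119 ≡ 7 mod 8 ⇒ (2/119)^2 = +1]
  = -1    [(1/119) = 1]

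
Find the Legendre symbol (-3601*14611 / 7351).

1

By multiplicativity, (-3601·14611 / 7351) = (-3601 / 7351)·(14611 / 7351).
First factor (-3601 / 7351):
Pull out -1: (-3601 / 7351) = (-1 / 7351)·(3601 / 7351). Since 7351 ≡ 3 (mod 4), (-1 / 7351) = -1. Now have -(3601 / 7351).
3601 ≡ 1 (mod 4), so quadratic reciprocity gives (3601 / 7351) = (7351 / 3601). Reduce: 7351 ≡ 149 (mod 3601). Now have -(149 / 3601).
149 ≡ 1 (mod 4), so quadratic reciprocity gives (149 / 3601) = (3601 / 149). Reduce: 3601 ≡ 25 (mod 149). Now have -(25 / 149).
25 ≡ 1 (mod 4), so quadratic reciprocity gives (25 / 149) = (149 / 25). Reduce: 149 ≡ 24 (mod 25). Now have -(24 / 25).
Factor out 2: 24 = 2^3·3. Since 25 ≡ 1 (mod 8), (2 / 25) = +1, and (2 / 25)^3 = +1. Now have -(3 / 25).
25 ≡ 1 (mod 4), so quadratic reciprocity gives (3 / 25) = (25 / 3). Reduce: 25 ≡ 1 (mod 3). Now have -(1 / 3).
(1 / 3) = 1. Collecting the sign factors: -1.
Second factor (14611 / 7351):
Reduce the numerator: 14611 ≡ 7260 (mod 7351), so (14611 / 7351) = (7260 / 7351).
Factor out 2: 7260 = 2^2·1815. Since 7351 ≡ 7 (mod 8), (2 / 7351) = +1, and (2 / 7351)^2 = +1. Now have (1815 / 7351).
Both 1815 ≡ 3 and 7351 ≡ 3 (mod 4), so reciprocity gives (1815 / 7351) = -(7351 / 1815). Reduce: 7351 ≡ 91 (mod 1815). Now have -(91 / 1815).
Both 91 ≡ 3 and 1815 ≡ 3 (mod 4), so reciprocity gives (91 / 1815) = -(1815 / 91). Reduce: 1815 ≡ 86 (mod 91). Now have (86 / 91).
Factor out 2: 86 = 2·43. Since 91 ≡ 3 (mod 8), (2 / 91) = -1. Now have -(43 / 91).
Both 43 ≡ 3 and 91 ≡ 3 (mod 4), so reciprocity gives (43 / 91) = -(91 / 43). Reduce: 91 ≡ 5 (mod 43). Now have (5 / 43).
5 ≡ 1 (mod 4), so quadratic reciprocity gives (5 / 43) = (43 / 5). Reduce: 43 ≡ 3 (mod 5). Now have (3 / 5).
5 ≡ 1 (mod 4), so quadratic reciprocity gives (3 / 5) = (5 / 3). Reduce: 5 ≡ 2 (mod 3). Now have (2 / 3).
Factor out 2: 2 = 2. Since 3 ≡ 3 (mod 8), (2 / 3) = -1. Now have -(1 / 3).
(1 / 3) = 1. Collecting the sign factors: -1.
Product: (-1)·(-1) = 1.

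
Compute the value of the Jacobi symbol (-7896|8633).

-1

(-7896|8633)
  = (7896|8633)    [8633 ≡ 1 mod 4 ⇒ (-1|8633) = +1]
  = (987|8633)    [8633 ≡ 1 mod 8 ⇒ (2|8633)^3 = +1]
  = (8633|987)    [QR: 8633 ≡ 1 mod 4, sign kept]
  = (737|987)    [8633 ≡ 737 mod 987]
  = (987|737)    [QR: 737 ≡ 1 mod 4, sign kept]
  = (250|737)    [987 ≡ 250 mod 737]
  = (125|737)    [737 ≡ 1 mod 8 ⇒ (2|737) = +1]
  = (737|125)    [QR: 125 ≡ 1 mod 4, sign kept]
  = (112|125)    [737 ≡ 112 mod 125]
  = (7|125)    [125 ≡ 5 mod 8 ⇒ (2|125)^4 = +1]
  = (125|7)    [QR: 125 ≡ 1 mod 4, sign kept]
  = (6|7)    [125 ≡ 6 mod 7]
  = (3|7)    [7 ≡ 7 mod 8 ⇒ (2|7) = +1]
  = -(7|3)    [QR: both ≡ 3 mod 4, sign flips]
  = -(1|3)    [7 ≡ 1 mod 3]
  = -1    [(1|3) = 1]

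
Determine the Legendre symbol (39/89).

1

(39/89)
  = (89/39)    [QR: 89 ≡ 1 mod 4, sign kept]
  = (11/39)    [89 ≡ 11 mod 39]
  = -(39/11)    [QR: both ≡ 3 mod 4, sign flips]
  = -(6/11)    [39 ≡ 6 mod 11]
  = (3/11)    [11 ≡ 3 mod 8 ⇒ (2/11) = -1]
  = -(11/3)    [QR: both ≡ 3 mod 4, sign flips]
  = -(2/3)    [11 ≡ 2 mod 3]
  = (1/3)    [3 ≡ 3 mod 8 ⇒ (2/3) = -1]
  = 1    [(1/3) = 1]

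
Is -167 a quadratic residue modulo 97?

yes

(-167|97)
  = (167|97)    [97 ≡ 1 mod 4 ⇒ (-1|97) = +1]
  = (70|97)    [167 ≡ 70 mod 97]
  = (35|97)    [97 ≡ 1 mod 8 ⇒ (2|97) = +1]
  = (97|35)    [QR: 97 ≡ 1 mod 4, sign kept]
  = (27|35)    [97 ≡ 27 mod 35]
  = -(35|27)    [QR: both ≡ 3 mod 4, sign flips]
  = -(8|27)    [35 ≡ 8 mod 27]
  = (1|27)    [27 ≡ 3 mod 8 ⇒ (2|27)^3 = -1]
  = 1    [(1|27) = 1]
(-167|97) = 1, and 97 is prime, so -167 is a quadratic residue mod 97.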